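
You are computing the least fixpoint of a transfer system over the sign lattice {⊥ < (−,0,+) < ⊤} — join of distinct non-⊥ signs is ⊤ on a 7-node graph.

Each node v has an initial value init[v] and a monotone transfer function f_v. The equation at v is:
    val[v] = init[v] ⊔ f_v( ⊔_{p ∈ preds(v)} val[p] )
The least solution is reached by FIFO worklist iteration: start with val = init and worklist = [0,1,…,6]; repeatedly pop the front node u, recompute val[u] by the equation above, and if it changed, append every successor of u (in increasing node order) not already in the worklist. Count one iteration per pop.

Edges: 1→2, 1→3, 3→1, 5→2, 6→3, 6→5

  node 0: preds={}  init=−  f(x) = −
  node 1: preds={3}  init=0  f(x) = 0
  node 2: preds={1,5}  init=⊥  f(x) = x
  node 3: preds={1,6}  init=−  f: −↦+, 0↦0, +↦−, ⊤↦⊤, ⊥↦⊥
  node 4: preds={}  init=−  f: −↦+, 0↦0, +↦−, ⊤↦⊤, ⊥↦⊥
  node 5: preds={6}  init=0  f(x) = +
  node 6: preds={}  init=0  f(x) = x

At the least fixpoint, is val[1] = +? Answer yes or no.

Worklist (9 pops):
  #1 pop 0: in=⊥ → − (no change)
  #2 pop 1: in=− → 0 (no change)
  #3 pop 2: in=0 → 0 (was ⊥); enqueue []
  #4 pop 3: in=0 → ⊤ (was −); enqueue [1]
  #5 pop 4: in=⊥ → − (no change)
  #6 pop 5: in=0 → ⊤ (was 0); enqueue [2]
  #7 pop 6: in=⊥ → 0 (no change)
  #8 pop 1: in=⊤ → 0 (no change)
  #9 pop 2: in=⊤ → ⊤ (was 0); enqueue []

Fixpoint:
  val[0] = −
  val[1] = 0
  val[2] = ⊤
  val[3] = ⊤
  val[4] = −
  val[5] = ⊤
  val[6] = 0

no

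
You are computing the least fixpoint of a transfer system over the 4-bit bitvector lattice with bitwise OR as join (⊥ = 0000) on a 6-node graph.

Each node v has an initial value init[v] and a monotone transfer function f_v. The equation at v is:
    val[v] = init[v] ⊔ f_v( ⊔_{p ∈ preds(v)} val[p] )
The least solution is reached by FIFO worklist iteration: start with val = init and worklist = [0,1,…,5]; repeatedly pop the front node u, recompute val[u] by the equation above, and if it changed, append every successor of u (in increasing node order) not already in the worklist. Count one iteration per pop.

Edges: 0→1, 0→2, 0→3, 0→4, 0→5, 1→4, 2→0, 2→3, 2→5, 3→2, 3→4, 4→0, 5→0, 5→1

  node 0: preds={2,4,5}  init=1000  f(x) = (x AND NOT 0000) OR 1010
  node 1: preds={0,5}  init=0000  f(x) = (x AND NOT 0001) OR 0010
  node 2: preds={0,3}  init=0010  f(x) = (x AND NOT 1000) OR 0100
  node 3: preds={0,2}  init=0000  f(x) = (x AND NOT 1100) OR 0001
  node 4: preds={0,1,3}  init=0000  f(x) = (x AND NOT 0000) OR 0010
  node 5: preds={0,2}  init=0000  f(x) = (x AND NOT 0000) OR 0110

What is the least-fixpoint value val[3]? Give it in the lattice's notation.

Trace (14 dequeues):
  [1] u=0 | in 0010 | out 1010 | prev 1000 | push {}
  [2] u=1 | in 1010 | out 1010 | prev 0000 | push {}
  [3] u=2 | in 1010 | out 0110 | prev 0010 | push {0}
  [4] u=3 | in 1110 | out 0011 | prev 0000 | push {2}
  [5] u=4 | in 1011 | out 1011 | prev 0000 | push {}
  [6] u=5 | in 1110 | out 1110 | prev 0000 | push {1}
  [7] u=0 | in 1111 | out 1111 | prev 1010 | push {3,4,5}
  [8] u=2 | in 1111 | out 0111 | prev 0110 | push {0}
  [9] u=1 | in 1111 | out 1110 | prev 1010 | push {}
  [10] u=3 | in 1111 | out 0011 | ==
  [11] u=4 | in 1111 | out 1111 | prev 1011 | push {}
  [12] u=5 | in 1111 | out 1111 | prev 1110 | push {1}
  [13] u=0 | in 1111 | out 1111 | ==
  [14] u=1 | in 1111 | out 1110 | ==

Converged values:
  [0] 1111
  [1] 1110
  [2] 0111
  [3] 0011
  [4] 1111
  [5] 1111

0011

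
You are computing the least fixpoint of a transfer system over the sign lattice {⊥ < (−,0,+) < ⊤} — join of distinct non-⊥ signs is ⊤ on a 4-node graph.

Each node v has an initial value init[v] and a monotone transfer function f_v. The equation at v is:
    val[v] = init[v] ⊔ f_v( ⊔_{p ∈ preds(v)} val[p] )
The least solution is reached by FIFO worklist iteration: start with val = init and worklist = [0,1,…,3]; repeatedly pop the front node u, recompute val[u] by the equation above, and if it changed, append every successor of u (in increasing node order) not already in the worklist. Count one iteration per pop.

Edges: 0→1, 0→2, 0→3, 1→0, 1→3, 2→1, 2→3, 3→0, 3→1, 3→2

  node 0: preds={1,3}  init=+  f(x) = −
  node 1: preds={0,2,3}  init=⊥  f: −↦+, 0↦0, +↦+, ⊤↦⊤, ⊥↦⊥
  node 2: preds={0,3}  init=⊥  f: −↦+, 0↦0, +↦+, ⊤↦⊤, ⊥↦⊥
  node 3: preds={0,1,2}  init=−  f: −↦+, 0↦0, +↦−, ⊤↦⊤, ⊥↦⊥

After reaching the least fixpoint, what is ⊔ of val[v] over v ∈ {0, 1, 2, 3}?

⊤

Trace (7 dequeues):
  [1] u=0 | in − | out ⊤ | prev + | push {}
  [2] u=1 | in ⊤ | out ⊤ | prev ⊥ | push {0}
  [3] u=2 | in ⊤ | out ⊤ | prev ⊥ | push {1}
  [4] u=3 | in ⊤ | out ⊤ | prev − | push {2}
  [5] u=0 | in ⊤ | out ⊤ | ==
  [6] u=1 | in ⊤ | out ⊤ | ==
  [7] u=2 | in ⊤ | out ⊤ | ==

Converged values:
  [0] ⊤
  [1] ⊤
  [2] ⊤
  [3] ⊤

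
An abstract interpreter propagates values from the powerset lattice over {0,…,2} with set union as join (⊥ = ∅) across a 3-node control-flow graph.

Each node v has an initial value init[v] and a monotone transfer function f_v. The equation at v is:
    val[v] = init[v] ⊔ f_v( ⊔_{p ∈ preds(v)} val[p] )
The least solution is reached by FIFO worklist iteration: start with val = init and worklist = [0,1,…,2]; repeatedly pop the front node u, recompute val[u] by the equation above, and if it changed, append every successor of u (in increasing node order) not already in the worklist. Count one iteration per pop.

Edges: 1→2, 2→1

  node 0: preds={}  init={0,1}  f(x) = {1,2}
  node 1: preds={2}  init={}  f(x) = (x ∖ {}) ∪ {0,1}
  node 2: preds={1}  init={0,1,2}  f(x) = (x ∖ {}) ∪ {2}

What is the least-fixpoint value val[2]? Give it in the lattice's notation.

Worklist (3 pops):
  #1 pop 0: in={} → {0,1,2} (was {0,1}); enqueue []
  #2 pop 1: in={0,1,2} → {0,1,2} (was {}); enqueue []
  #3 pop 2: in={0,1,2} → {0,1,2} (no change)

Fixpoint:
  val[0] = {0,1,2}
  val[1] = {0,1,2}
  val[2] = {0,1,2}

{0,1,2}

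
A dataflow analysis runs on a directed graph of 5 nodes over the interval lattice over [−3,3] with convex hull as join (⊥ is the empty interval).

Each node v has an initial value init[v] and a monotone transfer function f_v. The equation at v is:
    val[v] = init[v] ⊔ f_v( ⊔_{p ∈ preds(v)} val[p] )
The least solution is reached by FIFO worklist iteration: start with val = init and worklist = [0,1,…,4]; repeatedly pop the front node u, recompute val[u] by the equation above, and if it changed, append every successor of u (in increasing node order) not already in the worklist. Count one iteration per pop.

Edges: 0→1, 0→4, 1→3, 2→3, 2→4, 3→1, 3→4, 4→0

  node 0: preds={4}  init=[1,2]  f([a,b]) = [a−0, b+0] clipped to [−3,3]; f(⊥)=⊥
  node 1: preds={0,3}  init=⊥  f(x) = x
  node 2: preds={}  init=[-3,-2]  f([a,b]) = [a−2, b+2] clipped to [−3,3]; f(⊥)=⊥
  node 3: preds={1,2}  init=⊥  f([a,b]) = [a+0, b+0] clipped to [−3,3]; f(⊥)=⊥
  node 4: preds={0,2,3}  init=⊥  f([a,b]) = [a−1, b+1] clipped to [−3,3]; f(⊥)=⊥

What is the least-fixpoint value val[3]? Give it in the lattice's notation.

[-3,3]

Iteration log — 13 steps:
  step 1. node 0  ⊔preds=⊥  new=[1,2]  stable
  step 2. node 1  ⊔preds=[1,2]  new=[1,2]  old=⊥  +wl: 
  step 3. node 2  ⊔preds=⊥  new=[-3,-2]  stable
  step 4. node 3  ⊔preds=[-3,2]  new=[-3,2]  old=⊥  +wl: 1
  step 5. node 4  ⊔preds=[-3,2]  new=[-3,3]  old=⊥  +wl: 0
  step 6. node 1  ⊔preds=[-3,2]  new=[-3,2]  old=[1,2]  +wl: 3
  step 7. node 0  ⊔preds=[-3,3]  new=[-3,3]  old=[1,2]  +wl: 1,4
  step 8. node 3  ⊔preds=[-3,2]  new=[-3,2]  stable
  step 9. node 1  ⊔preds=[-3,3]  new=[-3,3]  old=[-3,2]  +wl: 3
  step 10. node 4  ⊔preds=[-3,3]  new=[-3,3]  stable
  step 11. node 3  ⊔preds=[-3,3]  new=[-3,3]  old=[-3,2]  +wl: 1,4
  step 12. node 1  ⊔preds=[-3,3]  new=[-3,3]  stable
  step 13. node 4  ⊔preds=[-3,3]  new=[-3,3]  stable

Least fixpoint reached:
  node 0: [-3,3]
  node 1: [-3,3]
  node 2: [-3,-2]
  node 3: [-3,3]
  node 4: [-3,3]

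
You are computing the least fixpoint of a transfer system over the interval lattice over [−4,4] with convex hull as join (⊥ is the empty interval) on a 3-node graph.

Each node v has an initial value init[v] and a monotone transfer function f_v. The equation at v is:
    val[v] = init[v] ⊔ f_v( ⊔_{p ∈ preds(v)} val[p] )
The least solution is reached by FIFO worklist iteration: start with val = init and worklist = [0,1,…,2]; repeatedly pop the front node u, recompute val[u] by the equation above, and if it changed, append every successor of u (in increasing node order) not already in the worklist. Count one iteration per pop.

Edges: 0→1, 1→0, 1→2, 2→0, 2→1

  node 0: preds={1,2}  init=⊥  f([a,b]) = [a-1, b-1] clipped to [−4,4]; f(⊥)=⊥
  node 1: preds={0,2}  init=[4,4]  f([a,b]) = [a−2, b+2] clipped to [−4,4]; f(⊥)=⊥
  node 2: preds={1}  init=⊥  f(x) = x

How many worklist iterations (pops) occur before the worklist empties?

Iteration log — 12 steps:
  step 1. node 0  ⊔preds=[4,4]  new=[3,3]  old=⊥  +wl: 
  step 2. node 1  ⊔preds=[3,3]  new=[1,4]  old=[4,4]  +wl: 0
  step 3. node 2  ⊔preds=[1,4]  new=[1,4]  old=⊥  +wl: 1
  step 4. node 0  ⊔preds=[1,4]  new=[0,3]  old=[3,3]  +wl: 
  step 5. node 1  ⊔preds=[0,4]  new=[-2,4]  old=[1,4]  +wl: 0,2
  step 6. node 0  ⊔preds=[-2,4]  new=[-3,3]  old=[0,3]  +wl: 1
  step 7. node 2  ⊔preds=[-2,4]  new=[-2,4]  old=[1,4]  +wl: 0
  step 8. node 1  ⊔preds=[-3,4]  new=[-4,4]  old=[-2,4]  +wl: 2
  step 9. node 0  ⊔preds=[-4,4]  new=[-4,3]  old=[-3,3]  +wl: 1
  step 10. node 2  ⊔preds=[-4,4]  new=[-4,4]  old=[-2,4]  +wl: 0
  step 11. node 1  ⊔preds=[-4,4]  new=[-4,4]  stable
  step 12. node 0  ⊔preds=[-4,4]  new=[-4,3]  stable

Least fixpoint reached:
  node 0: [-4,3]
  node 1: [-4,4]
  node 2: [-4,4]

12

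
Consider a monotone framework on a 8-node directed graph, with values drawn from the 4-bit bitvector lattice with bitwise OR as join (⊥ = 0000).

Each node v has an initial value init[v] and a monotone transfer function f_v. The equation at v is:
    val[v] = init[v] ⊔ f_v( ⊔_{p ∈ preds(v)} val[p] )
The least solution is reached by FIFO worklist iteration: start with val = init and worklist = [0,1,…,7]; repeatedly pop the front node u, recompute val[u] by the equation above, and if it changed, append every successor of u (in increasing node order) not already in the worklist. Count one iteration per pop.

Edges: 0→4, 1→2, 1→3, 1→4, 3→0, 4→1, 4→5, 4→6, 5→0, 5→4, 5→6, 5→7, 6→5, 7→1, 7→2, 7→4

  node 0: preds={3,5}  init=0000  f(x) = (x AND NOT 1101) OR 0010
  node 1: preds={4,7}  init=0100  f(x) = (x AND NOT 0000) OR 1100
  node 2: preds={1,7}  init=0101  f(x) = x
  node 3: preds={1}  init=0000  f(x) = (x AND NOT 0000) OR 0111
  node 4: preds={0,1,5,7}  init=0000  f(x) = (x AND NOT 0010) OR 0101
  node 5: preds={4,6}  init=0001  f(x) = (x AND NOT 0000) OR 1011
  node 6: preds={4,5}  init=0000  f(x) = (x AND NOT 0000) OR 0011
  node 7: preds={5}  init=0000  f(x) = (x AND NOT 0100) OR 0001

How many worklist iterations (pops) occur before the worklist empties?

14

Trace (14 dequeues):
  [1] u=0 | in 0001 | out 0010 | prev 0000 | push {}
  [2] u=1 | in 0000 | out 1100 | prev 0100 | push {}
  [3] u=2 | in 1100 | out 1101 | prev 0101 | push {}
  [4] u=3 | in 1100 | out 1111 | prev 0000 | push {0}
  [5] u=4 | in 1111 | out 1101 | prev 0000 | push {1}
  [6] u=5 | in 1101 | out 1111 | prev 0001 | push {4}
  [7] u=6 | in 1111 | out 1111 | prev 0000 | push {5}
  [8] u=7 | in 1111 | out 1011 | prev 0000 | push {2}
  [9] u=0 | in 1111 | out 0010 | ==
  [10] u=1 | in 1111 | out 1111 | prev 1100 | push {3}
  [11] u=4 | in 1111 | out 1101 | ==
  [12] u=5 | in 1111 | out 1111 | ==
  [13] u=2 | in 1111 | out 1111 | prev 1101 | push {}
  [14] u=3 | in 1111 | out 1111 | ==

Converged values:
  [0] 0010
  [1] 1111
  [2] 1111
  [3] 1111
  [4] 1101
  [5] 1111
  [6] 1111
  [7] 1011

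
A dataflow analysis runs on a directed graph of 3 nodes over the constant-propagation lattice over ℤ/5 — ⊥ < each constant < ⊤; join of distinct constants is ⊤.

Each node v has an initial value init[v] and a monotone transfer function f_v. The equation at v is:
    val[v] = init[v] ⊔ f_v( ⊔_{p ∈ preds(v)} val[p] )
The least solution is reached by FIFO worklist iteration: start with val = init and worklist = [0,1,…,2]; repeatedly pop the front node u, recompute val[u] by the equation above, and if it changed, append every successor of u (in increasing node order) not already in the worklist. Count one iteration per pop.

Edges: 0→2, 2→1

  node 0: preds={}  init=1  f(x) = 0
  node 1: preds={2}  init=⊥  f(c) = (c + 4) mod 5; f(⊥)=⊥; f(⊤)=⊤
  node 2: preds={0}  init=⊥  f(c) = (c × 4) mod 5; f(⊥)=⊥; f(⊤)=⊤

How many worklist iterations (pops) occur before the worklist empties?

4

Trace (4 dequeues):
  [1] u=0 | in ⊥ | out ⊤ | prev 1 | push {}
  [2] u=1 | in ⊥ | out ⊥ | ==
  [3] u=2 | in ⊤ | out ⊤ | prev ⊥ | push {1}
  [4] u=1 | in ⊤ | out ⊤ | prev ⊥ | push {}

Converged values:
  [0] ⊤
  [1] ⊤
  [2] ⊤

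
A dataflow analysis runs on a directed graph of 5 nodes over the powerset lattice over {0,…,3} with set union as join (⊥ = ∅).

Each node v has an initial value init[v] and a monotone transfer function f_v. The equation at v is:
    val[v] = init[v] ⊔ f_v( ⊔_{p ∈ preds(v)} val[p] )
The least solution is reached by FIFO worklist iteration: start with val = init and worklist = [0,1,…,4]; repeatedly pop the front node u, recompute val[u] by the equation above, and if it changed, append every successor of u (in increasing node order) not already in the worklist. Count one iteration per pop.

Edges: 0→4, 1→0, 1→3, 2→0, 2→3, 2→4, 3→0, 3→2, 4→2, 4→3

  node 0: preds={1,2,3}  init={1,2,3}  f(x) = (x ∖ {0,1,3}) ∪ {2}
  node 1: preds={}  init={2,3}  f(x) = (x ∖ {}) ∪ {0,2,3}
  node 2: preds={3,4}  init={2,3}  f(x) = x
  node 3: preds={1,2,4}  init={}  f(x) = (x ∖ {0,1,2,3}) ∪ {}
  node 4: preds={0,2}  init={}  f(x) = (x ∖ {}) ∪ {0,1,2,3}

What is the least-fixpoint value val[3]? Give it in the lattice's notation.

{}

Trace (10 dequeues):
  [1] u=0 | in {2,3} | out {1,2,3} | ==
  [2] u=1 | in {} | out {0,2,3} | prev {2,3} | push {0}
  [3] u=2 | in {} | out {2,3} | ==
  [4] u=3 | in {0,2,3} | out {} | ==
  [5] u=4 | in {1,2,3} | out {0,1,2,3} | prev {} | push {2,3}
  [6] u=0 | in {0,2,3} | out {1,2,3} | ==
  [7] u=2 | in {0,1,2,3} | out {0,1,2,3} | prev {2,3} | push {0,4}
  [8] u=3 | in {0,1,2,3} | out {} | ==
  [9] u=0 | in {0,1,2,3} | out {1,2,3} | ==
  [10] u=4 | in {0,1,2,3} | out {0,1,2,3} | ==

Converged values:
  [0] {1,2,3}
  [1] {0,2,3}
  [2] {0,1,2,3}
  [3] {}
  [4] {0,1,2,3}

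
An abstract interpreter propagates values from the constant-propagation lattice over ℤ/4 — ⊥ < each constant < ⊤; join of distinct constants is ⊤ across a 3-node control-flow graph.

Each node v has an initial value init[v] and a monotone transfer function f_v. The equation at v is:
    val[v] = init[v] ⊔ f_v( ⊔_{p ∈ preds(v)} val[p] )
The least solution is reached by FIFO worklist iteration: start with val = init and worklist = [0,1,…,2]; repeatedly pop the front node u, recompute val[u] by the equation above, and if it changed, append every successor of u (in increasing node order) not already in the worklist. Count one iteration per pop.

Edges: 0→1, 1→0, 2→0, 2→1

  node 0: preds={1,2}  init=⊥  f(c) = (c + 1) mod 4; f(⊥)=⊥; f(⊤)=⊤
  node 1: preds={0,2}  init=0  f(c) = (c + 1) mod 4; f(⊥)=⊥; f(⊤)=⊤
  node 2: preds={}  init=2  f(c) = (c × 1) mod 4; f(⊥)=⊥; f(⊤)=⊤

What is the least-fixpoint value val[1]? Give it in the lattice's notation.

Iteration log — 4 steps:
  step 1. node 0  ⊔preds=⊤  new=⊤  old=⊥  +wl: 
  step 2. node 1  ⊔preds=⊤  new=⊤  old=0  +wl: 0
  step 3. node 2  ⊔preds=⊥  new=2  stable
  step 4. node 0  ⊔preds=⊤  new=⊤  stable

Least fixpoint reached:
  node 0: ⊤
  node 1: ⊤
  node 2: 2

⊤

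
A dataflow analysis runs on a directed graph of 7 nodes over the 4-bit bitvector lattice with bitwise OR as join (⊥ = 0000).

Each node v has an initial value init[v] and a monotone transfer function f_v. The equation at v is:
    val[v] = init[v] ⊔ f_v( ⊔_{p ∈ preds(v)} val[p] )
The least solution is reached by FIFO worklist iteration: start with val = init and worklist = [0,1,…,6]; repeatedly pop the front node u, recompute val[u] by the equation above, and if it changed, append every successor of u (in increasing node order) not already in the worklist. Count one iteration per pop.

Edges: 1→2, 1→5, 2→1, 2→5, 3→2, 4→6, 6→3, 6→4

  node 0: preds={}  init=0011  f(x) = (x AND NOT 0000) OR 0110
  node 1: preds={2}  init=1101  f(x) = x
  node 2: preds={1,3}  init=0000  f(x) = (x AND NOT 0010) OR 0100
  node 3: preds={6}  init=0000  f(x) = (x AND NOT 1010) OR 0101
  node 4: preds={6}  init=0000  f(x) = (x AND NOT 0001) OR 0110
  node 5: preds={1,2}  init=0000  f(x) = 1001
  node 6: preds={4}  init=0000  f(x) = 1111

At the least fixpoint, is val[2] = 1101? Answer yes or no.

Worklist (12 pops):
  #1 pop 0: in=0000 → 0111 (was 0011); enqueue []
  #2 pop 1: in=0000 → 1101 (no change)
  #3 pop 2: in=1101 → 1101 (was 0000); enqueue [1]
  #4 pop 3: in=0000 → 0101 (was 0000); enqueue [2]
  #5 pop 4: in=0000 → 0110 (was 0000); enqueue []
  #6 pop 5: in=1101 → 1001 (was 0000); enqueue []
  #7 pop 6: in=0110 → 1111 (was 0000); enqueue [3,4]
  #8 pop 1: in=1101 → 1101 (no change)
  #9 pop 2: in=1101 → 1101 (no change)
  #10 pop 3: in=1111 → 0101 (no change)
  #11 pop 4: in=1111 → 1110 (was 0110); enqueue [6]
  #12 pop 6: in=1110 → 1111 (no change)

Fixpoint:
  val[0] = 0111
  val[1] = 1101
  val[2] = 1101
  val[3] = 0101
  val[4] = 1110
  val[5] = 1001
  val[6] = 1111

yes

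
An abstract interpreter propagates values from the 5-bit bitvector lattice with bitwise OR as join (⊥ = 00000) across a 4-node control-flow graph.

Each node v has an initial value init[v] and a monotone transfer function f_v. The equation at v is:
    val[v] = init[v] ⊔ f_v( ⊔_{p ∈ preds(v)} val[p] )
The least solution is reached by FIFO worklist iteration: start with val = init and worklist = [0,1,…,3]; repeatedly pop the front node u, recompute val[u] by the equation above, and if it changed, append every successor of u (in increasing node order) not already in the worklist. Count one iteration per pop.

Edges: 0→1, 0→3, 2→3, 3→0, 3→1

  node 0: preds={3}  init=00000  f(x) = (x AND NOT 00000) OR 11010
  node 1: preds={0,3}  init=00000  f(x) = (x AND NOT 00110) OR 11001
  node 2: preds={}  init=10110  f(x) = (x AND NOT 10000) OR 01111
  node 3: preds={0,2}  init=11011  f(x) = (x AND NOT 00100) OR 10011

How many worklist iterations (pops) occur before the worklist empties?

4

Worklist (4 pops):
  #1 pop 0: in=11011 → 11011 (was 00000); enqueue []
  #2 pop 1: in=11011 → 11001 (was 00000); enqueue []
  #3 pop 2: in=00000 → 11111 (was 10110); enqueue []
  #4 pop 3: in=11111 → 11011 (no change)

Fixpoint:
  val[0] = 11011
  val[1] = 11001
  val[2] = 11111
  val[3] = 11011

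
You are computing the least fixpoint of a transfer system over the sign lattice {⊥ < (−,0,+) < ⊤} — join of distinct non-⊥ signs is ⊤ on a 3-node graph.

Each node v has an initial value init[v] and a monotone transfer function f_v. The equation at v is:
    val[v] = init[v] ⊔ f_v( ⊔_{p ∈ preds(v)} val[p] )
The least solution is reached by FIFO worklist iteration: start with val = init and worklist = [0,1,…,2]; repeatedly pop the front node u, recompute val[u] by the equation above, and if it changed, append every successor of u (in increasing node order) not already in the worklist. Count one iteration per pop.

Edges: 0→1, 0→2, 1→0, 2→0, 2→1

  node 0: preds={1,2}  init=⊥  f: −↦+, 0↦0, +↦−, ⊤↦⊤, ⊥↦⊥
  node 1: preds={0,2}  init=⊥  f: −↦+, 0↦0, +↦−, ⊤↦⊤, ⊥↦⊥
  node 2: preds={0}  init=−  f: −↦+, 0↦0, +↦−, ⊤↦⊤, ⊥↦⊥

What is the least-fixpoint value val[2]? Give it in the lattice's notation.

⊤

Iteration log — 8 steps:
  step 1. node 0  ⊔preds=−  new=+  old=⊥  +wl: 
  step 2. node 1  ⊔preds=⊤  new=⊤  old=⊥  +wl: 0
  step 3. node 2  ⊔preds=+  new=−  stable
  step 4. node 0  ⊔preds=⊤  new=⊤  old=+  +wl: 1,2
  step 5. node 1  ⊔preds=⊤  new=⊤  stable
  step 6. node 2  ⊔preds=⊤  new=⊤  old=−  +wl: 0,1
  step 7. node 0  ⊔preds=⊤  new=⊤  stable
  step 8. node 1  ⊔preds=⊤  new=⊤  stable

Least fixpoint reached:
  node 0: ⊤
  node 1: ⊤
  node 2: ⊤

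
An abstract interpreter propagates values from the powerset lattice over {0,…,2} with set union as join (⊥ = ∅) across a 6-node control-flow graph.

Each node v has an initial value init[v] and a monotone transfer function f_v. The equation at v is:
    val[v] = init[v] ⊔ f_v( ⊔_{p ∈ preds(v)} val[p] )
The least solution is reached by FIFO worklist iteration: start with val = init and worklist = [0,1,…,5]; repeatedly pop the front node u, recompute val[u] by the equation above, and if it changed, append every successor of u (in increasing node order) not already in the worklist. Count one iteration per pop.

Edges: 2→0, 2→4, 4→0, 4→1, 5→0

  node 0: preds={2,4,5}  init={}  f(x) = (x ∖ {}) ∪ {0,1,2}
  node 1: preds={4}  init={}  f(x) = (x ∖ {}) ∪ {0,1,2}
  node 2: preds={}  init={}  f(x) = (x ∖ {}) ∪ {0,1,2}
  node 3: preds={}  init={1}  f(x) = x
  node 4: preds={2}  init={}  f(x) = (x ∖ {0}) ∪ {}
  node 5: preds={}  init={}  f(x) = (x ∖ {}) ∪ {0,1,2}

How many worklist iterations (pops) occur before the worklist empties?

Iteration log — 8 steps:
  step 1. node 0  ⊔preds={}  new={0,1,2}  old={}  +wl: 
  step 2. node 1  ⊔preds={}  new={0,1,2}  old={}  +wl: 
  step 3. node 2  ⊔preds={}  new={0,1,2}  old={}  +wl: 0
  step 4. node 3  ⊔preds={}  new={1}  stable
  step 5. node 4  ⊔preds={0,1,2}  new={1,2}  old={}  +wl: 1
  step 6. node 5  ⊔preds={}  new={0,1,2}  old={}  +wl: 
  step 7. node 0  ⊔preds={0,1,2}  new={0,1,2}  stable
  step 8. node 1  ⊔preds={1,2}  new={0,1,2}  stable

Least fixpoint reached:
  node 0: {0,1,2}
  node 1: {0,1,2}
  node 2: {0,1,2}
  node 3: {1}
  node 4: {1,2}
  node 5: {0,1,2}

8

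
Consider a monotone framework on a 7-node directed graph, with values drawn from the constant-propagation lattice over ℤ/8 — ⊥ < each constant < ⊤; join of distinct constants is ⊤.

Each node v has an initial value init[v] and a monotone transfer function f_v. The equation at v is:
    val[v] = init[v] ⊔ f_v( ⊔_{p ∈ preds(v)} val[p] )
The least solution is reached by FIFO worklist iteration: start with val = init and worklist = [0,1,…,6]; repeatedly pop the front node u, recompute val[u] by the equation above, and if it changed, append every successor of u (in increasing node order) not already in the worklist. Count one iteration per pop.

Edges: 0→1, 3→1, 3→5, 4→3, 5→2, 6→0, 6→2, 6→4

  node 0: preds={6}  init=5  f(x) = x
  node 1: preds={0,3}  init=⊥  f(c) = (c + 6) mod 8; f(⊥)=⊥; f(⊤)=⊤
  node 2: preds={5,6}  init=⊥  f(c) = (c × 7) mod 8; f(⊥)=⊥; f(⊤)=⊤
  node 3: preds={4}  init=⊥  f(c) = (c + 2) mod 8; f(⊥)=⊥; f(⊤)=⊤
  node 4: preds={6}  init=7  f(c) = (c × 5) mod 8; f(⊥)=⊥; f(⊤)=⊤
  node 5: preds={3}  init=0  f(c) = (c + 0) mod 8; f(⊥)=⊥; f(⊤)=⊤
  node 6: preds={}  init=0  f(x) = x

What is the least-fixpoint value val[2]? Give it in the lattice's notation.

⊤

Trace (12 dequeues):
  [1] u=0 | in 0 | out ⊤ | prev 5 | push {}
  [2] u=1 | in ⊤ | out ⊤ | prev ⊥ | push {}
  [3] u=2 | in 0 | out 0 | prev ⊥ | push {}
  [4] u=3 | in 7 | out 1 | prev ⊥ | push {1}
  [5] u=4 | in 0 | out ⊤ | prev 7 | push {3}
  [6] u=5 | in 1 | out ⊤ | prev 0 | push {2}
  [7] u=6 | in ⊥ | out 0 | ==
  [8] u=1 | in ⊤ | out ⊤ | ==
  [9] u=3 | in ⊤ | out ⊤ | prev 1 | push {1,5}
  [10] u=2 | in ⊤ | out ⊤ | prev 0 | push {}
  [11] u=1 | in ⊤ | out ⊤ | ==
  [12] u=5 | in ⊤ | out ⊤ | ==

Converged values:
  [0] ⊤
  [1] ⊤
  [2] ⊤
  [3] ⊤
  [4] ⊤
  [5] ⊤
  [6] 0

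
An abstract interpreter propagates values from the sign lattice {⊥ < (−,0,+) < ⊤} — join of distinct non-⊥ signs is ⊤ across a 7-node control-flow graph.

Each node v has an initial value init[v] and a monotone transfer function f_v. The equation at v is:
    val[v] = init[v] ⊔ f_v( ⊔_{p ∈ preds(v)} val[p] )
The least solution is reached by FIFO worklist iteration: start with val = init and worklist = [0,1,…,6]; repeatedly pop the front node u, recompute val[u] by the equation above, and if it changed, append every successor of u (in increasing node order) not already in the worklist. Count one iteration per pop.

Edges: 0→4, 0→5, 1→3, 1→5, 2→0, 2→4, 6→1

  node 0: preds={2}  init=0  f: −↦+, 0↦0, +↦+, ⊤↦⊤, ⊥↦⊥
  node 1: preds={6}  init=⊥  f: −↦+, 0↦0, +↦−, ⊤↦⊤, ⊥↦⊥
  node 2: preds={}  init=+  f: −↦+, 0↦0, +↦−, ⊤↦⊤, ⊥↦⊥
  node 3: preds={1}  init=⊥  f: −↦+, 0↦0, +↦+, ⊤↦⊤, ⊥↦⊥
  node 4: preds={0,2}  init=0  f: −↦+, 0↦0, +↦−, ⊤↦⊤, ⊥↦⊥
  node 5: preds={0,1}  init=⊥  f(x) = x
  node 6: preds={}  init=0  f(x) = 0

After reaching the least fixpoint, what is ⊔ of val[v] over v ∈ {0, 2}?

⊤

Iteration log — 7 steps:
  step 1. node 0  ⊔preds=+  new=⊤  old=0  +wl: 
  step 2. node 1  ⊔preds=0  new=0  old=⊥  +wl: 
  step 3. node 2  ⊔preds=⊥  new=+  stable
  step 4. node 3  ⊔preds=0  new=0  old=⊥  +wl: 
  step 5. node 4  ⊔preds=⊤  new=⊤  old=0  +wl: 
  step 6. node 5  ⊔preds=⊤  new=⊤  old=⊥  +wl: 
  step 7. node 6  ⊔preds=⊥  new=0  stable

Least fixpoint reached:
  node 0: ⊤
  node 1: 0
  node 2: +
  node 3: 0
  node 4: ⊤
  node 5: ⊤
  node 6: 0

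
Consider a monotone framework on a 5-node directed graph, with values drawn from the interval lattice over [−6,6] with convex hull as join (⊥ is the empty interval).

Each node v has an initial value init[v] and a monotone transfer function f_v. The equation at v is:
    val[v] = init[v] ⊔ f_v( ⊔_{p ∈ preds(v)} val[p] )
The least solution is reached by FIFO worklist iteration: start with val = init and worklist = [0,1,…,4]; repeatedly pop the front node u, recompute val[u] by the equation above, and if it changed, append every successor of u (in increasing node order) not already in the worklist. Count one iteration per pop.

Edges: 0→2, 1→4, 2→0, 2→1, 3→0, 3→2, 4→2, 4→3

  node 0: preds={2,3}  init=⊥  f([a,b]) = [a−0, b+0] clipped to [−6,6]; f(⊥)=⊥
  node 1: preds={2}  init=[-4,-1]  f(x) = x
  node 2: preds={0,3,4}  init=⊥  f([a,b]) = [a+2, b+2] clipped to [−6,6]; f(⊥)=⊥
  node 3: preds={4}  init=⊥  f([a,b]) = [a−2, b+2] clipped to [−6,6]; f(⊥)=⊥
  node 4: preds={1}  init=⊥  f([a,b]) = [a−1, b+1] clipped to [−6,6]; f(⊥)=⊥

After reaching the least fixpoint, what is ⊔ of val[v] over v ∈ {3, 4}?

[-6,6]

Iteration log — 24 steps:
  step 1. node 0  ⊔preds=⊥  new=⊥  stable
  step 2. node 1  ⊔preds=⊥  new=[-4,-1]  stable
  step 3. node 2  ⊔preds=⊥  new=⊥  stable
  step 4. node 3  ⊔preds=⊥  new=⊥  stable
  step 5. node 4  ⊔preds=[-4,-1]  new=[-5,0]  old=⊥  +wl: 2,3
  step 6. node 2  ⊔preds=[-5,0]  new=[-3,2]  old=⊥  +wl: 0,1
  step 7. node 3  ⊔preds=[-5,0]  new=[-6,2]  old=⊥  +wl: 2
  step 8. node 0  ⊔preds=[-6,2]  new=[-6,2]  old=⊥  +wl: 
  step 9. node 1  ⊔preds=[-3,2]  new=[-4,2]  old=[-4,-1]  +wl: 4
  step 10. node 2  ⊔preds=[-6,2]  new=[-4,4]  old=[-3,2]  +wl: 0,1
  step 11. node 4  ⊔preds=[-4,2]  new=[-5,3]  old=[-5,0]  +wl: 2,3
  step 12. node 0  ⊔preds=[-6,4]  new=[-6,4]  old=[-6,2]  +wl: 
  step 13. node 1  ⊔preds=[-4,4]  new=[-4,4]  old=[-4,2]  +wl: 4
  step 14. node 2  ⊔preds=[-6,4]  new=[-4,6]  old=[-4,4]  +wl: 0,1
  step 15. node 3  ⊔preds=[-5,3]  new=[-6,5]  old=[-6,2]  +wl: 2
  step 16. node 4  ⊔preds=[-4,4]  new=[-5,5]  old=[-5,3]  +wl: 3
  step 17. node 0  ⊔preds=[-6,6]  new=[-6,6]  old=[-6,4]  +wl: 
  step 18. node 1  ⊔preds=[-4,6]  new=[-4,6]  old=[-4,4]  +wl: 4
  step 19. node 2  ⊔preds=[-6,6]  new=[-4,6]  stable
  step 20. node 3  ⊔preds=[-5,5]  new=[-6,6]  old=[-6,5]  +wl: 0,2
  step 21. node 4  ⊔preds=[-4,6]  new=[-5,6]  old=[-5,5]  +wl: 3
  step 22. node 0  ⊔preds=[-6,6]  new=[-6,6]  stable
  step 23. node 2  ⊔preds=[-6,6]  new=[-4,6]  stable
  step 24. node 3  ⊔preds=[-5,6]  new=[-6,6]  stable

Least fixpoint reached:
  node 0: [-6,6]
  node 1: [-4,6]
  node 2: [-4,6]
  node 3: [-6,6]
  node 4: [-5,6]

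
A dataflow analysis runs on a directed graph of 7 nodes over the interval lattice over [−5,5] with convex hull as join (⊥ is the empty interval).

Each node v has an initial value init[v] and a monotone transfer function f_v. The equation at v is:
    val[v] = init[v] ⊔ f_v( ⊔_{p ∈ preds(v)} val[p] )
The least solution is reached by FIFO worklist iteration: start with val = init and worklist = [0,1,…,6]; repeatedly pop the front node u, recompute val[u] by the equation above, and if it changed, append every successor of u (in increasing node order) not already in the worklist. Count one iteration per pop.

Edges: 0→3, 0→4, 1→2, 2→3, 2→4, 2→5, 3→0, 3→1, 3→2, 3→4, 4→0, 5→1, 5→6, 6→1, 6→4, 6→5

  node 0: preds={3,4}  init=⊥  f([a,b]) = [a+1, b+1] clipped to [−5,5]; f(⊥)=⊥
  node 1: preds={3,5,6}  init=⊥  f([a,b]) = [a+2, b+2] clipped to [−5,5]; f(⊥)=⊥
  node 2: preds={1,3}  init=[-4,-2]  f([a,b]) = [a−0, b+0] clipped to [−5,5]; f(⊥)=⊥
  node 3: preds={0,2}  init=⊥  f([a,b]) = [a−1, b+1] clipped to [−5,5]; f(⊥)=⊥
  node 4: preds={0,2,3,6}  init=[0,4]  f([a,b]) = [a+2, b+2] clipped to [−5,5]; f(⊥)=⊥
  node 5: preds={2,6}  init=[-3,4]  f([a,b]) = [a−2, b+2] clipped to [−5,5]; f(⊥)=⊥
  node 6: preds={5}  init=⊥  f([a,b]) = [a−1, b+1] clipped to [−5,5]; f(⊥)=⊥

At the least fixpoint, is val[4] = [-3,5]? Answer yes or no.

yes

Worklist (13 pops):
  #1 pop 0: in=[0,4] → [1,5] (was ⊥); enqueue []
  #2 pop 1: in=[-3,4] → [-1,5] (was ⊥); enqueue []
  #3 pop 2: in=[-1,5] → [-4,5] (was [-4,-2]); enqueue []
  #4 pop 3: in=[-4,5] → [-5,5] (was ⊥); enqueue [0,1,2]
  #5 pop 4: in=[-5,5] → [-3,5] (was [0,4]); enqueue []
  #6 pop 5: in=[-4,5] → [-5,5] (was [-3,4]); enqueue []
  #7 pop 6: in=[-5,5] → [-5,5] (was ⊥); enqueue [4,5]
  #8 pop 0: in=[-5,5] → [-4,5] (was [1,5]); enqueue [3]
  #9 pop 1: in=[-5,5] → [-3,5] (was [-1,5]); enqueue []
  #10 pop 2: in=[-5,5] → [-5,5] (was [-4,5]); enqueue []
  #11 pop 4: in=[-5,5] → [-3,5] (no change)
  #12 pop 5: in=[-5,5] → [-5,5] (no change)
  #13 pop 3: in=[-5,5] → [-5,5] (no change)

Fixpoint:
  val[0] = [-4,5]
  val[1] = [-3,5]
  val[2] = [-5,5]
  val[3] = [-5,5]
  val[4] = [-3,5]
  val[5] = [-5,5]
  val[6] = [-5,5]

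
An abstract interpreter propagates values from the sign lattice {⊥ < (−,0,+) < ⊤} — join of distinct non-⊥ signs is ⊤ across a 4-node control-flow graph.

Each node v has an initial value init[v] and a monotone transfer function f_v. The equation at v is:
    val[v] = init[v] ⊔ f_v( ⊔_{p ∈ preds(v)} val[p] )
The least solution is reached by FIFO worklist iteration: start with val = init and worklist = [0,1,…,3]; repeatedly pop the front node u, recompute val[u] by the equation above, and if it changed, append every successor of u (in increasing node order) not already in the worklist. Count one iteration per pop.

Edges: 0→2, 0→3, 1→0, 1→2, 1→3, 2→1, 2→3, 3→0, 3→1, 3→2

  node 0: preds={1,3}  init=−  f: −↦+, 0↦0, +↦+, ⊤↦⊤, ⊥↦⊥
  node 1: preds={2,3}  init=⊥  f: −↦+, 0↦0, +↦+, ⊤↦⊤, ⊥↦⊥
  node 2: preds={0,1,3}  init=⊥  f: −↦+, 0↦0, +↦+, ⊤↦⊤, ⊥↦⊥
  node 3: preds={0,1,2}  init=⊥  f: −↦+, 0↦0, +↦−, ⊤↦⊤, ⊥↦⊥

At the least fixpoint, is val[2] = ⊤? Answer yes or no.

Worklist (9 pops):
  #1 pop 0: in=⊥ → − (no change)
  #2 pop 1: in=⊥ → ⊥ (no change)
  #3 pop 2: in=− → + (was ⊥); enqueue [1]
  #4 pop 3: in=⊤ → ⊤ (was ⊥); enqueue [0,2]
  #5 pop 1: in=⊤ → ⊤ (was ⊥); enqueue [3]
  #6 pop 0: in=⊤ → ⊤ (was −); enqueue []
  #7 pop 2: in=⊤ → ⊤ (was +); enqueue [1]
  #8 pop 3: in=⊤ → ⊤ (no change)
  #9 pop 1: in=⊤ → ⊤ (no change)

Fixpoint:
  val[0] = ⊤
  val[1] = ⊤
  val[2] = ⊤
  val[3] = ⊤

yes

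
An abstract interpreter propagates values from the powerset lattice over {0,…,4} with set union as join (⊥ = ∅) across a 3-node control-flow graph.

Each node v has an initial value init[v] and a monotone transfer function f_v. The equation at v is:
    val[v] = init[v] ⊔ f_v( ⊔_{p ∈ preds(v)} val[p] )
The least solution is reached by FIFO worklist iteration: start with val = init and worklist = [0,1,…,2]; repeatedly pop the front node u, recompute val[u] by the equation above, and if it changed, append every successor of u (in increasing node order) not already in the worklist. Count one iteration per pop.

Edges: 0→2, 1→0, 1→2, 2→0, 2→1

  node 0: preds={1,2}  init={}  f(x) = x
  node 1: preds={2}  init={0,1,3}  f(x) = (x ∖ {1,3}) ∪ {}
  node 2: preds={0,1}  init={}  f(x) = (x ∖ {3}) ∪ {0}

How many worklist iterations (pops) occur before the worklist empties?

Trace (5 dequeues):
  [1] u=0 | in {0,1,3} | out {0,1,3} | prev {} | push {}
  [2] u=1 | in {} | out {0,1,3} | ==
  [3] u=2 | in {0,1,3} | out {0,1} | prev {} | push {0,1}
  [4] u=0 | in {0,1,3} | out {0,1,3} | ==
  [5] u=1 | in {0,1} | out {0,1,3} | ==

Converged values:
  [0] {0,1,3}
  [1] {0,1,3}
  [2] {0,1}

5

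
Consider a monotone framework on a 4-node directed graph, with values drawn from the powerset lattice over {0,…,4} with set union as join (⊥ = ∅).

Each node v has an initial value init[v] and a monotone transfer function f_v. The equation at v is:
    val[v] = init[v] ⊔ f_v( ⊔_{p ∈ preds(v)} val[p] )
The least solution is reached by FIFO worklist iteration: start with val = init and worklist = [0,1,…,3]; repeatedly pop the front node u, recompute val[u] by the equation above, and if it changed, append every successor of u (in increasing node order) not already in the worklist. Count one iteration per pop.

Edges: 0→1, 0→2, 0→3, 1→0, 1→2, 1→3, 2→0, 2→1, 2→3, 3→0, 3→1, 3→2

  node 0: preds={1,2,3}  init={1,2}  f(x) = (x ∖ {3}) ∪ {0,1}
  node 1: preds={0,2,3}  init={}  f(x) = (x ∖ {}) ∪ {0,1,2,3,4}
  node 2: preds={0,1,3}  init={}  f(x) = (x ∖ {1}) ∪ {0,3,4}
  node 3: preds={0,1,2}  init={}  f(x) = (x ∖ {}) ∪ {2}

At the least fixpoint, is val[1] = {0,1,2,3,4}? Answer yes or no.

Worklist (8 pops):
  #1 pop 0: in={} → {0,1,2} (was {1,2}); enqueue []
  #2 pop 1: in={0,1,2} → {0,1,2,3,4} (was {}); enqueue [0]
  #3 pop 2: in={0,1,2,3,4} → {0,2,3,4} (was {}); enqueue [1]
  #4 pop 3: in={0,1,2,3,4} → {0,1,2,3,4} (was {}); enqueue [2]
  #5 pop 0: in={0,1,2,3,4} → {0,1,2,4} (was {0,1,2}); enqueue [3]
  #6 pop 1: in={0,1,2,3,4} → {0,1,2,3,4} (no change)
  #7 pop 2: in={0,1,2,3,4} → {0,2,3,4} (no change)
  #8 pop 3: in={0,1,2,3,4} → {0,1,2,3,4} (no change)

Fixpoint:
  val[0] = {0,1,2,4}
  val[1] = {0,1,2,3,4}
  val[2] = {0,2,3,4}
  val[3] = {0,1,2,3,4}

yes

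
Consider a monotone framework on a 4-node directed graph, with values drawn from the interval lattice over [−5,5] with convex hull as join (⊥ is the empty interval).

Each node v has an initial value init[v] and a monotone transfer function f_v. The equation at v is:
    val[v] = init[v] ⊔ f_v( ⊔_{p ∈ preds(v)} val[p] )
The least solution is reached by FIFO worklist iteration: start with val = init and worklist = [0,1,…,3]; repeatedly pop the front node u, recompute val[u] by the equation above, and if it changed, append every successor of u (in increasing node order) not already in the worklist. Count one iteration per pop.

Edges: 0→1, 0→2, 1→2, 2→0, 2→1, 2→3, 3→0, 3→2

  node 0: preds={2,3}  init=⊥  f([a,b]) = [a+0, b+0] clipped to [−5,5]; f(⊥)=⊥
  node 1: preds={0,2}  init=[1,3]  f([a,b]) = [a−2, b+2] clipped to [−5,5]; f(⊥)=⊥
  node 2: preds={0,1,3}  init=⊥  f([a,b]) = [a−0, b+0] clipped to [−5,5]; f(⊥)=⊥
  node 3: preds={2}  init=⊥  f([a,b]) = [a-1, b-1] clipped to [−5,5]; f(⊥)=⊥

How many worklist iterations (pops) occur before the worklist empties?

Trace (19 dequeues):
  [1] u=0 | in ⊥ | out ⊥ | ==
  [2] u=1 | in ⊥ | out [1,3] | ==
  [3] u=2 | in [1,3] | out [1,3] | prev ⊥ | push {0,1}
  [4] u=3 | in [1,3] | out [0,2] | prev ⊥ | push {2}
  [5] u=0 | in [0,3] | out [0,3] | prev ⊥ | push {}
  [6] u=1 | in [0,3] | out [-2,5] | prev [1,3] | push {}
  [7] u=2 | in [-2,5] | out [-2,5] | prev [1,3] | push {0,1,3}
  [8] u=0 | in [-2,5] | out [-2,5] | prev [0,3] | push {2}
  [9] u=1 | in [-2,5] | out [-4,5] | prev [-2,5] | push {}
  [10] u=3 | in [-2,5] | out [-3,4] | prev [0,2] | push {0}
  [11] u=2 | in [-4,5] | out [-4,5] | prev [-2,5] | push {1,3}
  [12] u=0 | in [-4,5] | out [-4,5] | prev [-2,5] | push {2}
  [13] u=1 | in [-4,5] | out [-5,5] | prev [-4,5] | push {}
  [14] u=3 | in [-4,5] | out [-5,4] | prev [-3,4] | push {0}
  [15] u=2 | in [-5,5] | out [-5,5] | prev [-4,5] | push {1,3}
  [16] u=0 | in [-5,5] | out [-5,5] | prev [-4,5] | push {2}
  [17] u=1 | in [-5,5] | out [-5,5] | ==
  [18] u=3 | in [-5,5] | out [-5,4] | ==
  [19] u=2 | in [-5,5] | out [-5,5] | ==

Converged values:
  [0] [-5,5]
  [1] [-5,5]
  [2] [-5,5]
  [3] [-5,4]

19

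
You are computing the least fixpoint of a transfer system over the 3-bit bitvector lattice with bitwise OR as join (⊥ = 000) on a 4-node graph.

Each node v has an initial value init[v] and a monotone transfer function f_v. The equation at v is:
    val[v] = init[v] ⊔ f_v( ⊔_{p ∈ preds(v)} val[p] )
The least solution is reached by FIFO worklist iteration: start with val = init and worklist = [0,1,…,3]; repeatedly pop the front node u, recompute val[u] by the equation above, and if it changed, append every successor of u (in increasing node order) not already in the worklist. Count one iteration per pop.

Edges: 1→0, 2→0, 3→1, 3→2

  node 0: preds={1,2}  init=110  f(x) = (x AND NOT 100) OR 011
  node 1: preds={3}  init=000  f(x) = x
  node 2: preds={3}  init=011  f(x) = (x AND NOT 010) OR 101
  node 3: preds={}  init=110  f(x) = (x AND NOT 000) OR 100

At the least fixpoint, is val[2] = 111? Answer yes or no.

yes

Iteration log — 5 steps:
  step 1. node 0  ⊔preds=011  new=111  old=110  +wl: 
  step 2. node 1  ⊔preds=110  new=110  old=000  +wl: 0
  step 3. node 2  ⊔preds=110  new=111  old=011  +wl: 
  step 4. node 3  ⊔preds=000  new=110  stable
  step 5. node 0  ⊔preds=111  new=111  stable

Least fixpoint reached:
  node 0: 111
  node 1: 110
  node 2: 111
  node 3: 110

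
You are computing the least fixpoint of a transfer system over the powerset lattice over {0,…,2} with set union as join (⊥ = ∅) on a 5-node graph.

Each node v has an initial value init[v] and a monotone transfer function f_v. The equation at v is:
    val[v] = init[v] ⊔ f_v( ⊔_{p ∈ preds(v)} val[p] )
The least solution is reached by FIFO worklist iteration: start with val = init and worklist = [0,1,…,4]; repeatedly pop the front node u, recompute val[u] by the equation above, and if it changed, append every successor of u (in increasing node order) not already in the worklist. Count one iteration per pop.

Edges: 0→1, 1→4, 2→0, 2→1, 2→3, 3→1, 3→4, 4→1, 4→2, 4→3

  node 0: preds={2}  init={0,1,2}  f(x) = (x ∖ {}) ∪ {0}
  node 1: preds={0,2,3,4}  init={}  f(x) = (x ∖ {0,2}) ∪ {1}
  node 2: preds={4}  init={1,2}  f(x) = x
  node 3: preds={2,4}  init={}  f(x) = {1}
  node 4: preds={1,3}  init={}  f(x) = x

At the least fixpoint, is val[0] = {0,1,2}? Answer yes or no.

Trace (8 dequeues):
  [1] u=0 | in {1,2} | out {0,1,2} | ==
  [2] u=1 | in {0,1,2} | out {1} | prev {} | push {}
  [3] u=2 | in {} | out {1,2} | ==
  [4] u=3 | in {1,2} | out {1} | prev {} | push {1}
  [5] u=4 | in {1} | out {1} | prev {} | push {2,3}
  [6] u=1 | in {0,1,2} | out {1} | ==
  [7] u=2 | in {1} | out {1,2} | ==
  [8] u=3 | in {1,2} | out {1} | ==

Converged values:
  [0] {0,1,2}
  [1] {1}
  [2] {1,2}
  [3] {1}
  [4] {1}

yes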